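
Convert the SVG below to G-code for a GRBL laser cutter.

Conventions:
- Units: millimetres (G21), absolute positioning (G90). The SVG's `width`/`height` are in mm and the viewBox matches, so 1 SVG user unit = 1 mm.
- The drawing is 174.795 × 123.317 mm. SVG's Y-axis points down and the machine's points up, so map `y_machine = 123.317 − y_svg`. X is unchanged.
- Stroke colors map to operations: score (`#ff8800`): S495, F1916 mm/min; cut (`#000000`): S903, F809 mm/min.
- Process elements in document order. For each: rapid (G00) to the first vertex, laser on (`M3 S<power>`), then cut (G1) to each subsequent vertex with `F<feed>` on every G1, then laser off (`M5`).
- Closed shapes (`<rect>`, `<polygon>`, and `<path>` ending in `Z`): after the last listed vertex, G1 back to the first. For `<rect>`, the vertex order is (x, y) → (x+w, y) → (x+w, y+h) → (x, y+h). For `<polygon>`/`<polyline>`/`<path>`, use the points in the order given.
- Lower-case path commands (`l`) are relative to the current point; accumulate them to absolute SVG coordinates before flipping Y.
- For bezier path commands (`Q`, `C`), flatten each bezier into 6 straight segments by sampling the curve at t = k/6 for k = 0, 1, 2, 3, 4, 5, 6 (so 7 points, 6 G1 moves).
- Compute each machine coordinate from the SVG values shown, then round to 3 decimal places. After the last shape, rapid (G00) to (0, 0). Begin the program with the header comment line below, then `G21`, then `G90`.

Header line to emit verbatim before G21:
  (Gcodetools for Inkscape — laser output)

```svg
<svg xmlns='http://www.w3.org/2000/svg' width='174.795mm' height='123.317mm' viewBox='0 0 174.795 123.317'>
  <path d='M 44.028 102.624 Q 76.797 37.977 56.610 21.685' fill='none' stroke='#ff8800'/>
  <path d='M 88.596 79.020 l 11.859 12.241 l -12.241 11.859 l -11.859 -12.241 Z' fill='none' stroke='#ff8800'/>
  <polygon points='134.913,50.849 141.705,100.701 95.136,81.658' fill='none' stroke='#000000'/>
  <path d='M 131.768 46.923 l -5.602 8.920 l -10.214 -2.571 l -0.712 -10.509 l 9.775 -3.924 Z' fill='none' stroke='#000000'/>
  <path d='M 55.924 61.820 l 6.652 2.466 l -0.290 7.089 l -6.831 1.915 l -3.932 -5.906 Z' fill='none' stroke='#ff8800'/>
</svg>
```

1 u = 1 mm; y_m = 123.317 − y.

[1] `<path>` quadratic bezier, #ff8800→score S495 F1916: (44.028,20.693) → (53.480,40.899) → (59.990,58.418) → (63.558,73.251) → (64.184,85.398) → (61.868,94.858) → (56.610,101.632)

[2] `<path>` regular polygon, #ff8800→score S495 F1916: (88.596,44.297) → (100.455,32.056) → (88.214,20.197) → (76.355,32.438) → (88.596,44.297) (closed)

[3] `<polygon>` regular polygon, #000000→cut S903 F809: (134.913,72.468) → (141.705,22.616) → (95.136,41.659) → (134.913,72.468) (closed)

[4] `<path>` regular polygon, #000000→cut S903 F809: (131.768,76.394) → (126.166,67.474) → (115.952,70.045) → (115.240,80.554) → (125.015,84.478) → (131.768,76.394) (closed)

[5] `<path>` regular polygon, #ff8800→score S495 F1916: (55.924,61.497) → (62.576,59.031) → (62.286,51.942) → (55.455,50.027) → (51.523,55.933) → (55.924,61.497) (closed)

(Gcodetools for Inkscape — laser output)
G21
G90
G00 X44.028 Y20.693
M3 S495
G1 X53.480 Y40.899 F1916
G1 X59.990 Y58.418 F1916
G1 X63.558 Y73.251 F1916
G1 X64.184 Y85.398 F1916
G1 X61.868 Y94.858 F1916
G1 X56.610 Y101.632 F1916
M5
G00 X88.596 Y44.297
M3 S495
G1 X100.455 Y32.056 F1916
G1 X88.214 Y20.197 F1916
G1 X76.355 Y32.438 F1916
G1 X88.596 Y44.297 F1916
M5
G00 X134.913 Y72.468
M3 S903
G1 X141.705 Y22.616 F809
G1 X95.136 Y41.659 F809
G1 X134.913 Y72.468 F809
M5
G00 X131.768 Y76.394
M3 S903
G1 X126.166 Y67.474 F809
G1 X115.952 Y70.045 F809
G1 X115.240 Y80.554 F809
G1 X125.015 Y84.478 F809
G1 X131.768 Y76.394 F809
M5
G00 X55.924 Y61.497
M3 S495
G1 X62.576 Y59.031 F1916
G1 X62.286 Y51.942 F1916
G1 X55.455 Y50.027 F1916
G1 X51.523 Y55.933 F1916
G1 X55.924 Y61.497 F1916
M5
G00 X0.000 Y0.000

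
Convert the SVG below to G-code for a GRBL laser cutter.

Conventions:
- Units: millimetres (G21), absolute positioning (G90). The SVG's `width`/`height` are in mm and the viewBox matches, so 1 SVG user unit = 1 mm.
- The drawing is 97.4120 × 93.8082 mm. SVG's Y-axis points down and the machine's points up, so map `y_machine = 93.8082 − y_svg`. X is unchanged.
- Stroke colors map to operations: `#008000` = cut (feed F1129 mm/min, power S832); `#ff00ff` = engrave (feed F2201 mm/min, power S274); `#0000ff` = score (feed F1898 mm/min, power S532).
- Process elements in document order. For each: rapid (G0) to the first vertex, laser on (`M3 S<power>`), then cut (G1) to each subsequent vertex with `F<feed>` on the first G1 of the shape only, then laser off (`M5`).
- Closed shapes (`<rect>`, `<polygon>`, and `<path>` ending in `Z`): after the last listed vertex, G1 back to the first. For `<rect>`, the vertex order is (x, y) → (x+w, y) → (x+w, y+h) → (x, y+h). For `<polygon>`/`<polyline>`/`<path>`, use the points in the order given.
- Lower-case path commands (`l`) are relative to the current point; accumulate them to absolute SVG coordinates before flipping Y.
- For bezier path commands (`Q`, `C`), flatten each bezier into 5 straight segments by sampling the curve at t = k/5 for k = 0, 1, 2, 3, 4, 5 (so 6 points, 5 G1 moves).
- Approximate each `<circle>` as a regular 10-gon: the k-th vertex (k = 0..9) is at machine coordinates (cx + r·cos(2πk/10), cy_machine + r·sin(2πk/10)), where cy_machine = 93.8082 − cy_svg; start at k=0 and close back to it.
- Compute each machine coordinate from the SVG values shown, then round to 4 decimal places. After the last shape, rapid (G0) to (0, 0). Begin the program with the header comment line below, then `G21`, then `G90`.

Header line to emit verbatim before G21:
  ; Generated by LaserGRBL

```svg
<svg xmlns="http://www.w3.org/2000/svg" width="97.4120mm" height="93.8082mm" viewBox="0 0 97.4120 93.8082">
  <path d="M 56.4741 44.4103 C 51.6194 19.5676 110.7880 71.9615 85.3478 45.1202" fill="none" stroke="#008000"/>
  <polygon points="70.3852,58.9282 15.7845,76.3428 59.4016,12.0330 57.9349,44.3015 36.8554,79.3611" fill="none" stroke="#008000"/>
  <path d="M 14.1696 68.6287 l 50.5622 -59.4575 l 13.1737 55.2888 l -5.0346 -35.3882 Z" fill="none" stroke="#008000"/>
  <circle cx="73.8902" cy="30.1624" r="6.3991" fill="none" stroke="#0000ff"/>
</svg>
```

1 u = 1 mm; y_m = 93.8082 − y.

[1] `<path>` cubic bezier, #008000→cut S832 F1129: (56.4741,49.3979) → (60.0550,56.2869) → (71.8672,52.1498) → (84.7763,44.4971) → (91.6479,40.8397) → (85.3478,48.6880)

[2] `<polygon>` closed polygon, #008000→cut S832 F1129: (70.3852,34.8800) → (15.7845,17.4654) → (59.4016,81.7752) → (57.9349,49.5067) → (36.8554,14.4471) → (70.3852,34.8800) (closed)

[3] `<path>` closed polygon, #008000→cut S832 F1129: (14.1696,25.1795) → (64.7318,84.6370) → (77.9055,29.3482) → (72.8709,64.7364) → (14.1696,25.1795) (closed)

[4] `<circle>` circle, #0000ff→score S532 F1898: (80.2893,63.6458) → (79.0672,67.4071) → (75.8676,69.7317) → (71.9128,69.7317) → (68.7132,67.4071) → (67.4911,63.6458) → (68.7132,59.8845) → (71.9128,57.5599) → (75.8676,57.5599) → (79.0672,59.8845) → (80.2893,63.6458) (closed)

; Generated by LaserGRBL
G21
G90
G0 X56.4741 Y49.3979
M3 S832
G1 X60.0550 Y56.2869 F1129
G1 X71.8672 Y52.1498
G1 X84.7763 Y44.4971
G1 X91.6479 Y40.8397
G1 X85.3478 Y48.6880
M5
G0 X70.3852 Y34.8800
M3 S832
G1 X15.7845 Y17.4654 F1129
G1 X59.4016 Y81.7752
G1 X57.9349 Y49.5067
G1 X36.8554 Y14.4471
G1 X70.3852 Y34.8800
M5
G0 X14.1696 Y25.1795
M3 S832
G1 X64.7318 Y84.6370 F1129
G1 X77.9055 Y29.3482
G1 X72.8709 Y64.7364
G1 X14.1696 Y25.1795
M5
G0 X80.2893 Y63.6458
M3 S532
G1 X79.0672 Y67.4071 F1898
G1 X75.8676 Y69.7317
G1 X71.9128 Y69.7317
G1 X68.7132 Y67.4071
G1 X67.4911 Y63.6458
G1 X68.7132 Y59.8845
G1 X71.9128 Y57.5599
G1 X75.8676 Y57.5599
G1 X79.0672 Y59.8845
G1 X80.2893 Y63.6458
M5
G0 X0.0000 Y0.0000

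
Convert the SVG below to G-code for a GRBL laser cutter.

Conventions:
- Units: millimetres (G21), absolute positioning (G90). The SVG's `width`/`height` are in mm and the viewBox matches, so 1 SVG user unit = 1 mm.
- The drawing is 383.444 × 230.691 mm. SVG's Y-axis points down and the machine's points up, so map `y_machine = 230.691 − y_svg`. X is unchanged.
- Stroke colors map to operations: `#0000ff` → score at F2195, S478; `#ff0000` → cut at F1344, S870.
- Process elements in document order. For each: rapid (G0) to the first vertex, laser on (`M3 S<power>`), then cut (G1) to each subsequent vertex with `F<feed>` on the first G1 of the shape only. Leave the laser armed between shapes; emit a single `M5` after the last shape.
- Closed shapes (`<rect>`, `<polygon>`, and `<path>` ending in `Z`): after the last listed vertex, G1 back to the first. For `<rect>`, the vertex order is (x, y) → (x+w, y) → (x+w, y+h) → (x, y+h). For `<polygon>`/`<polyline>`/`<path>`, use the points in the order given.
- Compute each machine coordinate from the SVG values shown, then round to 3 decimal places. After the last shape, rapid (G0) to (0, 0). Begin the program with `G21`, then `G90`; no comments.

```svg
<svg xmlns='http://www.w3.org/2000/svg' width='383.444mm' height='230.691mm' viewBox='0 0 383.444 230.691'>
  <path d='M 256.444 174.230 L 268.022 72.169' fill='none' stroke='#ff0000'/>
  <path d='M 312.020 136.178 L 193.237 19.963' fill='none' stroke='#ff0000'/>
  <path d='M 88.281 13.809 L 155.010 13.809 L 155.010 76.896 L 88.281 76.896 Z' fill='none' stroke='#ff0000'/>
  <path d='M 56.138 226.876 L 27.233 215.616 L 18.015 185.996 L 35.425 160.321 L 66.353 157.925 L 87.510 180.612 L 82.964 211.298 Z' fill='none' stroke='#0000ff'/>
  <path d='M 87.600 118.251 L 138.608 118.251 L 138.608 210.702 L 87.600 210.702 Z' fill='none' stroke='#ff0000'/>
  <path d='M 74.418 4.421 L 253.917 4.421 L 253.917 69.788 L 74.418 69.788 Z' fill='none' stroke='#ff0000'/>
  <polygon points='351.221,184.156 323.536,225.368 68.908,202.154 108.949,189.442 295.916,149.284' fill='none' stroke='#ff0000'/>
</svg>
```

G21
G90
G0 X256.444 Y56.461
M3 S870
G1 X268.022 Y158.522 F1344
G0 X312.020 Y94.513
M3 S870
G1 X193.237 Y210.728 F1344
G0 X88.281 Y216.882
M3 S870
G1 X155.010 Y216.882 F1344
G1 X155.010 Y153.795
G1 X88.281 Y153.795
G1 X88.281 Y216.882
G0 X56.138 Y3.815
M3 S478
G1 X27.233 Y15.075 F2195
G1 X18.015 Y44.695
G1 X35.425 Y70.370
G1 X66.353 Y72.766
G1 X87.510 Y50.079
G1 X82.964 Y19.393
G1 X56.138 Y3.815
G0 X87.600 Y112.440
M3 S870
G1 X138.608 Y112.440 F1344
G1 X138.608 Y19.989
G1 X87.600 Y19.989
G1 X87.600 Y112.440
G0 X74.418 Y226.270
M3 S870
G1 X253.917 Y226.270 F1344
G1 X253.917 Y160.903
G1 X74.418 Y160.903
G1 X74.418 Y226.270
G0 X351.221 Y46.535
M3 S870
G1 X323.536 Y5.323 F1344
G1 X68.908 Y28.537
G1 X108.949 Y41.249
G1 X295.916 Y81.407
G1 X351.221 Y46.535
M5
G0 X0.000 Y0.000

1 u = 1 mm; y_m = 230.691 − y.

[1] `<path>` line segment, #ff0000→cut S870 F1344: (256.444,56.461) → (268.022,158.522)

[2] `<path>` line segment, #ff0000→cut S870 F1344: (312.020,94.513) → (193.237,210.728)

[3] `<path>` rectangle, #ff0000→cut S870 F1344: (88.281,216.882) → (155.010,216.882) → (155.010,153.795) → (88.281,153.795) → (88.281,216.882) (closed)

[4] `<path>` regular polygon, #0000ff→score S478 F2195: (56.138,3.815) → (27.233,15.075) → (18.015,44.695) → (35.425,70.370) → (66.353,72.766) → (87.510,50.079) → (82.964,19.393) → (56.138,3.815) (closed)

[5] `<path>` rectangle, #ff0000→cut S870 F1344: (87.600,112.440) → (138.608,112.440) → (138.608,19.989) → (87.600,19.989) → (87.600,112.440) (closed)

[6] `<path>` rectangle, #ff0000→cut S870 F1344: (74.418,226.270) → (253.917,226.270) → (253.917,160.903) → (74.418,160.903) → (74.418,226.270) (closed)

[7] `<polygon>` closed polygon, #ff0000→cut S870 F1344: (351.221,46.535) → (323.536,5.323) → (68.908,28.537) → (108.949,41.249) → (295.916,81.407) → (351.221,46.535) (closed)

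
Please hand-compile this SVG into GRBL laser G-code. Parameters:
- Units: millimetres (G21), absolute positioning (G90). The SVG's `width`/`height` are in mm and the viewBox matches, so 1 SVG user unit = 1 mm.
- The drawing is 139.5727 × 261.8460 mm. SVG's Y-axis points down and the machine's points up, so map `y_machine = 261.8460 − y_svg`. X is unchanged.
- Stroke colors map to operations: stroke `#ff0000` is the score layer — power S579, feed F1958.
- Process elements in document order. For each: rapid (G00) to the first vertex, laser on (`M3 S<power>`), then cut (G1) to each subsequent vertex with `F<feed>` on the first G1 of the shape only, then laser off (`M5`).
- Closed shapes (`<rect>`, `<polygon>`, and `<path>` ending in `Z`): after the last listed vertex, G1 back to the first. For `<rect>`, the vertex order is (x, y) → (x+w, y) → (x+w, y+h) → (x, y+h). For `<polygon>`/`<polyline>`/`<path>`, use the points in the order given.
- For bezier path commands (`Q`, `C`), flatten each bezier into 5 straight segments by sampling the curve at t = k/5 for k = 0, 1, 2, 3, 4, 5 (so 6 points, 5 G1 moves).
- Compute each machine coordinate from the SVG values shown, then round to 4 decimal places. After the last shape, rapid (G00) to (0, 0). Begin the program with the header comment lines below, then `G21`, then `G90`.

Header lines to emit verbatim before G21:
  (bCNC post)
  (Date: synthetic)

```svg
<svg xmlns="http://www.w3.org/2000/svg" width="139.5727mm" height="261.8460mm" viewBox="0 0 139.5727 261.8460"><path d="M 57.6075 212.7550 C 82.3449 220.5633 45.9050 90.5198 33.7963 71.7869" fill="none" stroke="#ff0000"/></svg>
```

Since the viewBox matches the mm dimensions, user units are millimetres directly. The only transform is the Y-flip y_m = 261.8460 − y_svg.

Shape 1 is a cubic bezier drawn with `<path>`. Its stroke #ff0000 means score at S579, F1958. After flipping Y the toolpath is (57.6075,49.0910) → (65.7927,58.9549) → (63.3998,89.9435) → (54.5332,130.0969) → (43.2972,167.4554) → (33.7963,190.0591).

(bCNC post)
(Date: synthetic)
G21
G90
G00 X57.6075 Y49.0910
M3 S579
G1 X65.7927 Y58.9549 F1958
G1 X63.3998 Y89.9435
G1 X54.5332 Y130.0969
G1 X43.2972 Y167.4554
G1 X33.7963 Y190.0591
M5
G00 X0.0000 Y0.0000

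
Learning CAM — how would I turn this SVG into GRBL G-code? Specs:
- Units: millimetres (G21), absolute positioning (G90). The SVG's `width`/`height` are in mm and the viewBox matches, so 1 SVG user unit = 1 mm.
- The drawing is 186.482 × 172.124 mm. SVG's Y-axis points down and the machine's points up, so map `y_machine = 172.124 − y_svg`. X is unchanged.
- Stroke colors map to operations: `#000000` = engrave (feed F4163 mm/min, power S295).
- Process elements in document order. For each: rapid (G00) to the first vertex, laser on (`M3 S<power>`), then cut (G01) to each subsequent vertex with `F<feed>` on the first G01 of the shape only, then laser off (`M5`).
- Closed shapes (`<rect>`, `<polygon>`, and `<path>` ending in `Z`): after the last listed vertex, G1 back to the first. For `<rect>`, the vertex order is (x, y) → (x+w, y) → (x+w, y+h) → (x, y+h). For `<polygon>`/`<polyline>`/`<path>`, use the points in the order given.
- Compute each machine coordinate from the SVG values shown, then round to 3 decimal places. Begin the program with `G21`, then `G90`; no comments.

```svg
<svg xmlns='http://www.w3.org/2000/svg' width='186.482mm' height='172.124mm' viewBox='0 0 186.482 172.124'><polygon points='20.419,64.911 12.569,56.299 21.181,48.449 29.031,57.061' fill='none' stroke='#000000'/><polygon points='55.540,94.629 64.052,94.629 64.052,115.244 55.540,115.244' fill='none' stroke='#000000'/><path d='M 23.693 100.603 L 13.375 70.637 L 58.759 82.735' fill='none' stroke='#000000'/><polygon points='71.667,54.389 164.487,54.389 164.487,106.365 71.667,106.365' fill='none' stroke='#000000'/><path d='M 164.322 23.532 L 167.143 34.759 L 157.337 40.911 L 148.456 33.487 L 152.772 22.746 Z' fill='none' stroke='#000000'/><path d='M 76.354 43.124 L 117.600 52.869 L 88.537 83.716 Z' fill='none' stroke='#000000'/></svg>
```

viewBox `0 0 186.482 172.124` with mm width/height → 1 unit = 1 mm. Flip: y_m = 172.124 − y_svg.

**Shape 1** — `<polygon>` regular polygon, stroke `#000000` → engrave (S295, F4163). Machine vertices: (20.419,107.213) → (12.569,115.825) → (21.181,123.675) → (29.031,115.063) → (20.419,107.213). Closed: final G1 returns to the first vertex.

**Shape 2** — `<polygon>` rectangle, stroke `#000000` → engrave (S295, F4163). Machine vertices: (55.540,77.495) → (64.052,77.495) → (64.052,56.880) → (55.540,56.880) → (55.540,77.495). Closed: final G1 returns to the first vertex.

**Shape 3** — `<path>` open polyline, stroke `#000000` → engrave (S295, F4163). Machine vertices: (23.693,71.521) → (13.375,101.487) → (58.759,89.389). Open path.

**Shape 4** — `<polygon>` rectangle, stroke `#000000` → engrave (S295, F4163). Machine vertices: (71.667,117.735) → (164.487,117.735) → (164.487,65.759) → (71.667,65.759) → (71.667,117.735). Closed: final G1 returns to the first vertex.

**Shape 5** — `<path>` regular polygon, stroke `#000000` → engrave (S295, F4163). Machine vertices: (164.322,148.592) → (167.143,137.365) → (157.337,131.213) → (148.456,138.637) → (152.772,149.378) → (164.322,148.592). Closed: final G1 returns to the first vertex.

**Shape 6** — `<path>` regular polygon, stroke `#000000` → engrave (S295, F4163). Machine vertices: (76.354,129.000) → (117.600,119.255) → (88.537,88.408) → (76.354,129.000). Closed: final G1 returns to the first vertex.

G21
G90
G00 X20.419 Y107.213
M3 S295
G01 X12.569 Y115.825 F4163
G01 X21.181 Y123.675
G01 X29.031 Y115.063
G01 X20.419 Y107.213
M5
G00 X55.540 Y77.495
M3 S295
G01 X64.052 Y77.495 F4163
G01 X64.052 Y56.880
G01 X55.540 Y56.880
G01 X55.540 Y77.495
M5
G00 X23.693 Y71.521
M3 S295
G01 X13.375 Y101.487 F4163
G01 X58.759 Y89.389
M5
G00 X71.667 Y117.735
M3 S295
G01 X164.487 Y117.735 F4163
G01 X164.487 Y65.759
G01 X71.667 Y65.759
G01 X71.667 Y117.735
M5
G00 X164.322 Y148.592
M3 S295
G01 X167.143 Y137.365 F4163
G01 X157.337 Y131.213
G01 X148.456 Y138.637
G01 X152.772 Y149.378
G01 X164.322 Y148.592
M5
G00 X76.354 Y129.000
M3 S295
G01 X117.600 Y119.255 F4163
G01 X88.537 Y88.408
G01 X76.354 Y129.000
M5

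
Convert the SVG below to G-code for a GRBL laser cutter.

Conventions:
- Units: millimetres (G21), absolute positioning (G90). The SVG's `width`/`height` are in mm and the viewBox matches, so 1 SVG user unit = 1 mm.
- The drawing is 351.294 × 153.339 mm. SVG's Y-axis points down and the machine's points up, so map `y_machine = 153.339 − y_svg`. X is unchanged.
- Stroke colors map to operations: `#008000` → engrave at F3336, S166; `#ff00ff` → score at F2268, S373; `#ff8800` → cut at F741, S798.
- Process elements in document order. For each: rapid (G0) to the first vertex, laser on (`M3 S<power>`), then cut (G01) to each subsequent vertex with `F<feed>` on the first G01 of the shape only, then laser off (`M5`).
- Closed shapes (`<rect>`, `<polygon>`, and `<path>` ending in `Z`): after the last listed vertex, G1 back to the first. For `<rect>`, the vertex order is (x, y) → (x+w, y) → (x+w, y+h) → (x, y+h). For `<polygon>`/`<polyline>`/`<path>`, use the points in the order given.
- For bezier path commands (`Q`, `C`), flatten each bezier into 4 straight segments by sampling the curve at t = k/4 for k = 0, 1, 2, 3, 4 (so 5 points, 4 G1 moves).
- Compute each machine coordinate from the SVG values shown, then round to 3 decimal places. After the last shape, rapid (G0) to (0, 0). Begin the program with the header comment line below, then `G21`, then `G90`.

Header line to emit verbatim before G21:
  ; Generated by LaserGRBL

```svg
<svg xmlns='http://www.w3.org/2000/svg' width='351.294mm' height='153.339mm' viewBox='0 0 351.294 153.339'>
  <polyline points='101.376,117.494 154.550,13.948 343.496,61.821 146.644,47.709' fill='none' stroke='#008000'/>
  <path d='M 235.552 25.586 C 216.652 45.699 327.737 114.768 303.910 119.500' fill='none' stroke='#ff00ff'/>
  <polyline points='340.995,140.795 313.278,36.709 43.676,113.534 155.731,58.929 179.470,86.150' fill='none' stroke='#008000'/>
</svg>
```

; Generated by LaserGRBL
G21
G90
G0 X101.376 Y35.845
M3 S166
G01 X154.550 Y139.391 F3336
G01 X343.496 Y91.518
G01 X146.644 Y105.630
M5
G0 X235.552 Y127.753
M3 S373
G01 X241.610 Y105.259 F2268
G01 X271.579 Y75.028
G01 X300.623 Y47.681
G01 X303.910 Y33.839
M5
G0 X340.995 Y12.544
M3 S166
G01 X313.278 Y116.630 F3336
G01 X43.676 Y39.805
G01 X155.731 Y94.410
G01 X179.470 Y67.189
M5
G0 X0.000 Y0.000

Since the viewBox matches the mm dimensions, user units are millimetres directly. The only transform is the Y-flip y_m = 153.339 − y_svg.

Shape 1 is a open polyline drawn with `<polyline>`. Its stroke #008000 means engrave at S166, F3336. After flipping Y the toolpath is (101.376,35.845) → (154.550,139.391) → (343.496,91.518) → (146.644,105.630).

Shape 2 is a cubic bezier drawn with `<path>`. Its stroke #ff00ff means score at S373, F2268. After flipping Y the toolpath is (235.552,127.753) → (241.610,105.259) → (271.579,75.028) → (300.623,47.681) → (303.910,33.839).

Shape 3 is a open polyline drawn with `<polyline>`. Its stroke #008000 means engrave at S166, F3336. After flipping Y the toolpath is (340.995,12.544) → (313.278,116.630) → (43.676,39.805) → (155.731,94.410) → (179.470,67.189).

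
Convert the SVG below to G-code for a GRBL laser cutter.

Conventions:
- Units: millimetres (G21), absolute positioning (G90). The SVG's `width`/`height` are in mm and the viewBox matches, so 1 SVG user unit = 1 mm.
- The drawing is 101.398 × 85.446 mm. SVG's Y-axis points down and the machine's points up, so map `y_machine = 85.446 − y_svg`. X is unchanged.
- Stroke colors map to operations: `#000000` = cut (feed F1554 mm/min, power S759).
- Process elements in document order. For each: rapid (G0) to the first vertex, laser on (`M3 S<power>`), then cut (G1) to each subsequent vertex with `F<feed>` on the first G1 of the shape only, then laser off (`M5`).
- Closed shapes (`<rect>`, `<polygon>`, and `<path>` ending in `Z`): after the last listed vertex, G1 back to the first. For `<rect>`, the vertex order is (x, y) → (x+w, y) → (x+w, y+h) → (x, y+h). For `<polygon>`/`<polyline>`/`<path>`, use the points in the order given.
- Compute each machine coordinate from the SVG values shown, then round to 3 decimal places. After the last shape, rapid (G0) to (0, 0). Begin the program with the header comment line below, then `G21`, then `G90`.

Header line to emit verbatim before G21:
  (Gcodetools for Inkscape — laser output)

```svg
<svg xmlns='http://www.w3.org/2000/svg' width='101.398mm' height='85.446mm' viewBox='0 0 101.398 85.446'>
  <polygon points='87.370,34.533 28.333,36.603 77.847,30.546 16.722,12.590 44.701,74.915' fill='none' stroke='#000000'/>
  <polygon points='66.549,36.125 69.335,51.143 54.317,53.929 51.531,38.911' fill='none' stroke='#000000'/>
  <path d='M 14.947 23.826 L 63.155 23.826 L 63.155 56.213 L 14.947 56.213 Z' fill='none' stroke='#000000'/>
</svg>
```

(Gcodetools for Inkscape — laser output)
G21
G90
G0 X87.370 Y50.913
M3 S759
G1 X28.333 Y48.843 F1554
G1 X77.847 Y54.900
G1 X16.722 Y72.856
G1 X44.701 Y10.531
G1 X87.370 Y50.913
M5
G0 X66.549 Y49.321
M3 S759
G1 X69.335 Y34.303 F1554
G1 X54.317 Y31.517
G1 X51.531 Y46.535
G1 X66.549 Y49.321
M5
G0 X14.947 Y61.620
M3 S759
G1 X63.155 Y61.620 F1554
G1 X63.155 Y29.233
G1 X14.947 Y29.233
G1 X14.947 Y61.620
M5
G0 X0.000 Y0.000

viewBox `0 0 101.398 85.446` with mm width/height → 1 unit = 1 mm. Flip: y_m = 85.446 − y_svg.

**Shape 1** — `<polygon>` closed polygon, stroke `#000000` → cut (S759, F1554). Machine vertices: (87.370,50.913) → (28.333,48.843) → (77.847,54.900) → (16.722,72.856) → (44.701,10.531) → (87.370,50.913). Closed: final G1 returns to the first vertex.

**Shape 2** — `<polygon>` regular polygon, stroke `#000000` → cut (S759, F1554). Machine vertices: (66.549,49.321) → (69.335,34.303) → (54.317,31.517) → (51.531,46.535) → (66.549,49.321). Closed: final G1 returns to the first vertex.

**Shape 3** — `<path>` rectangle, stroke `#000000` → cut (S759, F1554). Machine vertices: (14.947,61.620) → (63.155,61.620) → (63.155,29.233) → (14.947,29.233) → (14.947,61.620). Closed: final G1 returns to the first vertex.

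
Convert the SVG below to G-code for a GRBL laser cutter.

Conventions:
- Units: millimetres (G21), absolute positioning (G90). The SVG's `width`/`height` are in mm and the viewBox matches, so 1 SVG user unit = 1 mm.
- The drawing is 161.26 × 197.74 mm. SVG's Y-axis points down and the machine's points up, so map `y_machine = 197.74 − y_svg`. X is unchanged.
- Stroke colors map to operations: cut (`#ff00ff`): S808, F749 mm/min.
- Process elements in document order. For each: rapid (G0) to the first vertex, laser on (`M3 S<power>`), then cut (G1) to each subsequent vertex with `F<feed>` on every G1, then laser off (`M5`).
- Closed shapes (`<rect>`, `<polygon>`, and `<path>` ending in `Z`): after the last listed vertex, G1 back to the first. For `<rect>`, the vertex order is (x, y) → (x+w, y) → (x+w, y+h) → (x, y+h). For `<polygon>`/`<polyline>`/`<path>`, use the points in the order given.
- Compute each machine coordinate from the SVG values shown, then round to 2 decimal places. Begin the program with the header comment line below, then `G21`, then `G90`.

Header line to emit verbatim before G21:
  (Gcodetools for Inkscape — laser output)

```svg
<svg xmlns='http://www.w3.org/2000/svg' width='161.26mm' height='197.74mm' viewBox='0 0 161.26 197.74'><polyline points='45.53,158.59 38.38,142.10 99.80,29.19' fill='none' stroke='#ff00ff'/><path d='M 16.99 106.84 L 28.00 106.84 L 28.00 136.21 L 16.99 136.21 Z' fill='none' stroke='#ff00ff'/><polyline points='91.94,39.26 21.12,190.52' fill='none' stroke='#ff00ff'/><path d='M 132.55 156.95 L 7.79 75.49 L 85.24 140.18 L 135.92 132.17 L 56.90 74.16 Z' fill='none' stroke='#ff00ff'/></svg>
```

1 u = 1 mm; y_m = 197.74 − y.

[1] `<polyline>` open polyline, #ff00ff→cut S808 F749: (45.53,39.15) → (38.38,55.64) → (99.80,168.55)

[2] `<path>` rectangle, #ff00ff→cut S808 F749: (16.99,90.90) → (28.00,90.90) → (28.00,61.53) → (16.99,61.53) → (16.99,90.90) (closed)

[3] `<polyline>` line segment, #ff00ff→cut S808 F749: (91.94,158.48) → (21.12,7.22)

[4] `<path>` closed polygon, #ff00ff→cut S808 F749: (132.55,40.79) → (7.79,122.25) → (85.24,57.56) → (135.92,65.57) → (56.90,123.58) → (132.55,40.79) (closed)

(Gcodetools for Inkscape — laser output)
G21
G90
G0 X45.53 Y39.15
M3 S808
G1 X38.38 Y55.64 F749
G1 X99.80 Y168.55 F749
M5
G0 X16.99 Y90.90
M3 S808
G1 X28.00 Y90.90 F749
G1 X28.00 Y61.53 F749
G1 X16.99 Y61.53 F749
G1 X16.99 Y90.90 F749
M5
G0 X91.94 Y158.48
M3 S808
G1 X21.12 Y7.22 F749
M5
G0 X132.55 Y40.79
M3 S808
G1 X7.79 Y122.25 F749
G1 X85.24 Y57.56 F749
G1 X135.92 Y65.57 F749
G1 X56.90 Y123.58 F749
G1 X132.55 Y40.79 F749
M5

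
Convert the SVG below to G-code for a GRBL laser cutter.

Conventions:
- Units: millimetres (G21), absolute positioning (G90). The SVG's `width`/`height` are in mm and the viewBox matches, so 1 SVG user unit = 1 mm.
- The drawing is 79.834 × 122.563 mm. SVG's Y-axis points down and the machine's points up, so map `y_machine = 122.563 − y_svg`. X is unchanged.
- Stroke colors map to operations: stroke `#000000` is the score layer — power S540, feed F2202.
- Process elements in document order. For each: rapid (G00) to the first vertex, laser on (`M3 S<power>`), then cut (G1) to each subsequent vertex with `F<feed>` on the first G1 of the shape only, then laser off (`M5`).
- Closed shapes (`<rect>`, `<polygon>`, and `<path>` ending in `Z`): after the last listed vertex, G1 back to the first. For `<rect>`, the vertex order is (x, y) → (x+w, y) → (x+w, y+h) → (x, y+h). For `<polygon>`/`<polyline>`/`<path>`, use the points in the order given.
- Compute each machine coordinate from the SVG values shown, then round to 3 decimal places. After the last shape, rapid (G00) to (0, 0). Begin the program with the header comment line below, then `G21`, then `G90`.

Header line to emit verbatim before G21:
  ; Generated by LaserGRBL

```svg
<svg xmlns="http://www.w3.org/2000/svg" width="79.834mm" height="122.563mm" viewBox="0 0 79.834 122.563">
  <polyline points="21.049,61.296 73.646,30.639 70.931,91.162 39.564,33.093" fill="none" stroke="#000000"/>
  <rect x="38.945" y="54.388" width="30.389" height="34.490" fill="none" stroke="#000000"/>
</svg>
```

1 u = 1 mm; y_m = 122.563 − y.

[1] `<polyline>` open polyline, #000000→score S540 F2202: (21.049,61.267) → (73.646,91.924) → (70.931,31.401) → (39.564,89.470)

[2] `<rect>` rectangle, #000000→score S540 F2202: (38.945,68.175) → (69.334,68.175) → (69.334,33.685) → (38.945,33.685) → (38.945,68.175) (closed)

; Generated by LaserGRBL
G21
G90
G00 X21.049 Y61.267
M3 S540
G1 X73.646 Y91.924 F2202
G1 X70.931 Y31.401
G1 X39.564 Y89.470
M5
G00 X38.945 Y68.175
M3 S540
G1 X69.334 Y68.175 F2202
G1 X69.334 Y33.685
G1 X38.945 Y33.685
G1 X38.945 Y68.175
M5
G00 X0.000 Y0.000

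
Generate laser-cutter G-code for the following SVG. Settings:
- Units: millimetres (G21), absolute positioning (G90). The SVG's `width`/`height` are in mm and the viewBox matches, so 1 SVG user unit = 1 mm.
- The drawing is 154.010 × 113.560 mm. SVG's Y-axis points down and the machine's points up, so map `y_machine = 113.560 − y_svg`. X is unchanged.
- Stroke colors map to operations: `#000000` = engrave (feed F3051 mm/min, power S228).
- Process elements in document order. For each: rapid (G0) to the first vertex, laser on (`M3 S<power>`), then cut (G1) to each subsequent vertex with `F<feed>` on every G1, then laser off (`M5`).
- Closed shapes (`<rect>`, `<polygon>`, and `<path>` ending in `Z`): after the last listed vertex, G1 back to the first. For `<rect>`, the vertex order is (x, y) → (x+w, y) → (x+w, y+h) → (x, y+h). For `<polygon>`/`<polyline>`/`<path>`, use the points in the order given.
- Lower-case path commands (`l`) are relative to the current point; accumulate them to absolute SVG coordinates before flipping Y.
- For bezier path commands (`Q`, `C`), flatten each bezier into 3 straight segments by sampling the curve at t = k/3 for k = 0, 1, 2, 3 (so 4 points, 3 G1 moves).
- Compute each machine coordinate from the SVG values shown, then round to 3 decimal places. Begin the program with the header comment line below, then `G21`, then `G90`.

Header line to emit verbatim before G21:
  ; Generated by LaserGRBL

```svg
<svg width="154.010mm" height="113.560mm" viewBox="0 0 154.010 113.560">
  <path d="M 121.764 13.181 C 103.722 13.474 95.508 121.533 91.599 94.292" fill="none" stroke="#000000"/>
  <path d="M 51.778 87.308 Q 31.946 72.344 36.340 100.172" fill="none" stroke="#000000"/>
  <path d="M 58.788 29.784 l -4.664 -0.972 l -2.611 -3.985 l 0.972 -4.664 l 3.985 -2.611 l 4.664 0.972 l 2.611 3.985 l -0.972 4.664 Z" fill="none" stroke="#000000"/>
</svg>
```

Since the viewBox matches the mm dimensions, user units are millimetres directly. The only transform is the Y-flip y_m = 113.560 − y_svg.

Shape 1 is a cubic bezier drawn with `<path>`. Its stroke #000000 means engrave at S228, F3051. After flipping Y the toolpath is (121.764,100.379) → (106.793,73.166) → (97.148,28.125) → (91.599,19.268).

Shape 2 is a quadratic bezier drawn with `<path>`. Its stroke #000000 means engrave at S228, F3051. After flipping Y the toolpath is (51.778,26.252) → (41.248,31.473) → (36.102,27.185) → (36.340,13.388).

Shape 3 is a regular polygon drawn with `<path>`. Its stroke #000000 means engrave at S228, F3051. After flipping Y the toolpath is (58.788,83.776) → (54.124,84.748) → (51.513,88.733) → (52.485,93.397) → (56.470,96.008) → (61.134,95.036) → (63.745,91.051) → (62.773,86.387) → (58.788,83.776), returning to the start.

; Generated by LaserGRBL
G21
G90
G0 X121.764 Y100.379
M3 S228
G1 X106.793 Y73.166 F3051
G1 X97.148 Y28.125 F3051
G1 X91.599 Y19.268 F3051
M5
G0 X51.778 Y26.252
M3 S228
G1 X41.248 Y31.473 F3051
G1 X36.102 Y27.185 F3051
G1 X36.340 Y13.388 F3051
M5
G0 X58.788 Y83.776
M3 S228
G1 X54.124 Y84.748 F3051
G1 X51.513 Y88.733 F3051
G1 X52.485 Y93.397 F3051
G1 X56.470 Y96.008 F3051
G1 X61.134 Y95.036 F3051
G1 X63.745 Y91.051 F3051
G1 X62.773 Y86.387 F3051
G1 X58.788 Y83.776 F3051
M5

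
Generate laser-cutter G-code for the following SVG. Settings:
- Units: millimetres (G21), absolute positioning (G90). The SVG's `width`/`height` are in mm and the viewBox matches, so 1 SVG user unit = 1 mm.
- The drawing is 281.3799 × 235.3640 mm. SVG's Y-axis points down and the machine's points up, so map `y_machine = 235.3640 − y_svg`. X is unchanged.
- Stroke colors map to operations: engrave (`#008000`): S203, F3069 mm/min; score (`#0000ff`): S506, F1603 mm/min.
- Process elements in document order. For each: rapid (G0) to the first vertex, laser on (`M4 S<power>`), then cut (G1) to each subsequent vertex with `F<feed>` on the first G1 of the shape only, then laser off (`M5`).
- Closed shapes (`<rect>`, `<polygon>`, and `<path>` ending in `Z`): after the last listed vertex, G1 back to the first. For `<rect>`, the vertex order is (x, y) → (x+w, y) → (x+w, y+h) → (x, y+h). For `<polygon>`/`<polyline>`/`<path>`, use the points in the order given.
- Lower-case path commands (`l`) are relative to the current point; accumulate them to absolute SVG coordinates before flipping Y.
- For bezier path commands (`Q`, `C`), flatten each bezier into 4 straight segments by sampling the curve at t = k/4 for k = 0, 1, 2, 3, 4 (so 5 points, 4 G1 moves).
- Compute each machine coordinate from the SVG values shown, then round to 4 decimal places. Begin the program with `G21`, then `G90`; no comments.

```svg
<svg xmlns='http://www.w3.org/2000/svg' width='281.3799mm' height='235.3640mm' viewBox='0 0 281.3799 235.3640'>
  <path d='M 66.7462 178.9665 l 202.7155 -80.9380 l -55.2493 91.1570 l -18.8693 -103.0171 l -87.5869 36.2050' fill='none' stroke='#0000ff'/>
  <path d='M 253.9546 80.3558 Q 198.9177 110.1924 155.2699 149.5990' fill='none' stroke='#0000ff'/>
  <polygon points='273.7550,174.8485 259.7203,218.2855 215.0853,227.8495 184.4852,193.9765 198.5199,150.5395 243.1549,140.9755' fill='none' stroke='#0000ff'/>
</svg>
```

Since the viewBox matches the mm dimensions, user units are millimetres directly. The only transform is the Y-flip y_m = 235.3640 − y_svg.

Shape 1 is a open polyline drawn with `<path>`. Its stroke #0000ff means score at S506, F1603. After flipping Y the toolpath is (66.7462,56.3975) → (269.4617,137.3355) → (214.2124,46.1785) → (195.3431,149.1956) → (107.7562,112.9906).

Shape 2 is a quadratic bezier drawn with `<path>`. Its stroke #0000ff means score at S506, F1603. After flipping Y the toolpath is (253.9546,155.0082) → (227.1480,139.4918) → (201.7650,122.7791) → (177.8056,104.8702) → (155.2699,85.7650).

Shape 3 is a regular polygon drawn with `<polygon>`. Its stroke #0000ff means score at S506, F1603. After flipping Y the toolpath is (273.7550,60.5155) → (259.7203,17.0785) → (215.0853,7.5145) → (184.4852,41.3875) → (198.5199,84.8245) → (243.1549,94.3885) → (273.7550,60.5155), returning to the start.

G21
G90
G0 X66.7462 Y56.3975
M4 S506
G1 X269.4617 Y137.3355 F1603
G1 X214.2124 Y46.1785
G1 X195.3431 Y149.1956
G1 X107.7562 Y112.9906
M5
G0 X253.9546 Y155.0082
M4 S506
G1 X227.1480 Y139.4918 F1603
G1 X201.7650 Y122.7791
G1 X177.8056 Y104.8702
G1 X155.2699 Y85.7650
M5
G0 X273.7550 Y60.5155
M4 S506
G1 X259.7203 Y17.0785 F1603
G1 X215.0853 Y7.5145
G1 X184.4852 Y41.3875
G1 X198.5199 Y84.8245
G1 X243.1549 Y94.3885
G1 X273.7550 Y60.5155
M5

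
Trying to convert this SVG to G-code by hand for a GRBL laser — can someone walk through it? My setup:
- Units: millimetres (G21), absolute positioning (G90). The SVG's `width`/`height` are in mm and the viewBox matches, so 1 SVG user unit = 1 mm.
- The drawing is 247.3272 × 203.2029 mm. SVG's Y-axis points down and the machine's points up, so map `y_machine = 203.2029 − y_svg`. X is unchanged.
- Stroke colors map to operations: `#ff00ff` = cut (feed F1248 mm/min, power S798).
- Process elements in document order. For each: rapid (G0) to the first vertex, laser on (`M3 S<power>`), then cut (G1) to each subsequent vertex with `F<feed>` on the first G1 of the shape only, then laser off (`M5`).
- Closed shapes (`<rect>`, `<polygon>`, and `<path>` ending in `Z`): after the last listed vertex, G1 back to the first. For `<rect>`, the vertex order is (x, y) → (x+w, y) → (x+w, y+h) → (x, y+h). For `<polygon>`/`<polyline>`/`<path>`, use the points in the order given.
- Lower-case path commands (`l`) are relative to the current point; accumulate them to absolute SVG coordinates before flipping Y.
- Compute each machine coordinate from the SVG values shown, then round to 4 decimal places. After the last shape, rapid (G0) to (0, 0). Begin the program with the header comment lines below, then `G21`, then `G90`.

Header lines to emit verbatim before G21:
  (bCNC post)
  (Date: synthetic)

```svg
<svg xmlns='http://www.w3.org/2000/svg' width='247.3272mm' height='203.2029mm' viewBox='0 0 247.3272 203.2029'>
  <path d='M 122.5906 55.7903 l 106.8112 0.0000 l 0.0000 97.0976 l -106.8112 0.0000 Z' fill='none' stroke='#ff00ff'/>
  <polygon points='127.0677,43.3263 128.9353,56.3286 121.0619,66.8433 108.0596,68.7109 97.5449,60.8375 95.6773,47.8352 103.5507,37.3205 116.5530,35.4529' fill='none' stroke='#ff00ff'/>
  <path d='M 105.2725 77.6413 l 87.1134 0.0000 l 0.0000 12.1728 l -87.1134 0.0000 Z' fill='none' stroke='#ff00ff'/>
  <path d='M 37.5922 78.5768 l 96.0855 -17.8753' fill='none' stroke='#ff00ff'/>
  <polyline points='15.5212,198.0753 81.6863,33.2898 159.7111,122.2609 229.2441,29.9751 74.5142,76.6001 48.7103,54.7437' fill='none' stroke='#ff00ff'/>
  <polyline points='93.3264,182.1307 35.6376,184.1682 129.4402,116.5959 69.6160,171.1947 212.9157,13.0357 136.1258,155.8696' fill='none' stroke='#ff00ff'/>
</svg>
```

(bCNC post)
(Date: synthetic)
G21
G90
G0 X122.5906 Y147.4126
M3 S798
G1 X229.4018 Y147.4126 F1248
G1 X229.4018 Y50.3150
G1 X122.5906 Y50.3150
G1 X122.5906 Y147.4126
M5
G0 X127.0677 Y159.8766
M3 S798
G1 X128.9353 Y146.8743 F1248
G1 X121.0619 Y136.3596
G1 X108.0596 Y134.4920
G1 X97.5449 Y142.3654
G1 X95.6773 Y155.3677
G1 X103.5507 Y165.8824
G1 X116.5530 Y167.7500
G1 X127.0677 Y159.8766
M5
G0 X105.2725 Y125.5616
M3 S798
G1 X192.3859 Y125.5616 F1248
G1 X192.3859 Y113.3888
G1 X105.2725 Y113.3888
G1 X105.2725 Y125.5616
M5
G0 X37.5922 Y124.6261
M3 S798
G1 X133.6777 Y142.5014 F1248
M5
G0 X15.5212 Y5.1276
M3 S798
G1 X81.6863 Y169.9131 F1248
G1 X159.7111 Y80.9420
G1 X229.2441 Y173.2278
G1 X74.5142 Y126.6028
G1 X48.7103 Y148.4592
M5
G0 X93.3264 Y21.0722
M3 S798
G1 X35.6376 Y19.0347 F1248
G1 X129.4402 Y86.6070
G1 X69.6160 Y32.0082
G1 X212.9157 Y190.1672
G1 X136.1258 Y47.3333
M5
G0 X0.0000 Y0.0000

viewBox `0 0 247.3272 203.2029` with mm width/height → 1 unit = 1 mm. Flip: y_m = 203.2029 − y_svg.

**Shape 1** — `<path>` rectangle, stroke `#ff00ff` → cut (S798, F1248). Machine vertices: (122.5906,147.4126) → (229.4018,147.4126) → (229.4018,50.3150) → (122.5906,50.3150) → (122.5906,147.4126). Closed: final G1 returns to the first vertex.

**Shape 2** — `<polygon>` regular polygon, stroke `#ff00ff` → cut (S798, F1248). Machine vertices: (127.0677,159.8766) → (128.9353,146.8743) → (121.0619,136.3596) → (108.0596,134.4920) → (97.5449,142.3654) → (95.6773,155.3677) → (103.5507,165.8824) → (116.5530,167.7500) → (127.0677,159.8766). Closed: final G1 returns to the first vertex.

**Shape 3** — `<path>` rectangle, stroke `#ff00ff` → cut (S798, F1248). Machine vertices: (105.2725,125.5616) → (192.3859,125.5616) → (192.3859,113.3888) → (105.2725,113.3888) → (105.2725,125.5616). Closed: final G1 returns to the first vertex.

**Shape 4** — `<path>` line segment, stroke `#ff00ff` → cut (S798, F1248). Machine vertices: (37.5922,124.6261) → (133.6777,142.5014). Open path.

**Shape 5** — `<polyline>` open polyline, stroke `#ff00ff` → cut (S798, F1248). Machine vertices: (15.5212,5.1276) → (81.6863,169.9131) → (159.7111,80.9420) → (229.2441,173.2278) → (74.5142,126.6028) → (48.7103,148.4592). Open path.

**Shape 6** — `<polyline>` open polyline, stroke `#ff00ff` → cut (S798, F1248). Machine vertices: (93.3264,21.0722) → (35.6376,19.0347) → (129.4402,86.6070) → (69.6160,32.0082) → (212.9157,190.1672) → (136.1258,47.3333). Open path.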